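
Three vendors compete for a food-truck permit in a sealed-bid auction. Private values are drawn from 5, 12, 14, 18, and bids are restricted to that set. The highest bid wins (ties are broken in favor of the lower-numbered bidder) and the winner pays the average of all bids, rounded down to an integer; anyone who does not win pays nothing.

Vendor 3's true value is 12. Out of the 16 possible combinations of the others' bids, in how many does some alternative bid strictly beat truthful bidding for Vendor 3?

2

Others bid (5, 12): truth gives 0; bid 14 gives 2 > 0. Violating.
Others bid (12, 5): truth gives 0; bid 14 gives 2 > 0. Violating.
Others bid (5, 5): truth gives 5; no alternative beats it.
Others bid (5, 14): truth gives 0; no alternative beats it.
(Checking all 16 profiles: 2 have a profitable deviation, 14 do not.)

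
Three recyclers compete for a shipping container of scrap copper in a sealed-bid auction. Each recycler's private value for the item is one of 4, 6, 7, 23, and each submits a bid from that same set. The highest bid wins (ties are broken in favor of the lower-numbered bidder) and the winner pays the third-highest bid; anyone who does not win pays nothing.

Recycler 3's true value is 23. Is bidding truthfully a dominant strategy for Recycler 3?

Check each profile of the others' bids and compare truth against every alternative bid.
Others bid (4, 7): truth gives 19, best alternative gives 0.
Others bid (7, 4): truth gives 19, best alternative gives 0.
Others bid (6, 7): truth gives 17, best alternative gives 0.
Others bid (7, 6): truth gives 17, best alternative gives 0.
Others bid (7, 7): truth gives 16, best alternative gives 0.
Others bid (4, 4): truth gives 19, best alternative gives 19.
(Remaining 10 profiles checked similarly; truth is weakly best in each.)
In every case the truthful bid is at least as good as any alternative, so it is a dominant strategy.

Yes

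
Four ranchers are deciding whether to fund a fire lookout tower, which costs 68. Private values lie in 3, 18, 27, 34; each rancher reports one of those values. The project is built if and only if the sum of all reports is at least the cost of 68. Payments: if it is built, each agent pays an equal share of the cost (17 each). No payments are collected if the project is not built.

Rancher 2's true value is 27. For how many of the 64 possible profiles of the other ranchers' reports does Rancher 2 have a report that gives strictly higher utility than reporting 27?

6

Others report (3, 3, 34): truth gives 0; report 34 gives 10 > 0. Violating.
Others report (3, 18, 18): truth gives 0; report 34 gives 10 > 0. Violating.
Others report (3, 34, 3): truth gives 0; report 34 gives 10 > 0. Violating.
Others report (18, 3, 18): truth gives 0; report 34 gives 10 > 0. Violating.
Others report (3, 3, 3): truth gives 0; no alternative beats it.
Others report (3, 3, 18): truth gives 0; no alternative beats it.
(Checking all 64 profiles: 6 have a profitable deviation, 58 do not.)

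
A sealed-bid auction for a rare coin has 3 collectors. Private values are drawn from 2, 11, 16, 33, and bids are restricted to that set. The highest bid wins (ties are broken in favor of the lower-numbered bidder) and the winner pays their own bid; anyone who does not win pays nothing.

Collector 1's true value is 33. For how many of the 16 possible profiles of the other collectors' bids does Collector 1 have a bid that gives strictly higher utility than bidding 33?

Others bid (2, 2): truth gives 0; bid 2 gives 31 > 0. Violating.
Others bid (2, 11): truth gives 0; bid 11 gives 22 > 0. Violating.
Others bid (2, 16): truth gives 0; bid 16 gives 17 > 0. Violating.
Others bid (11, 2): truth gives 0; bid 11 gives 22 > 0. Violating.
Others bid (2, 33): truth gives 0; no alternative beats it.
Others bid (11, 33): truth gives 0; no alternative beats it.
(Checking all 16 profiles: 9 have a profitable deviation, 7 do not.)

9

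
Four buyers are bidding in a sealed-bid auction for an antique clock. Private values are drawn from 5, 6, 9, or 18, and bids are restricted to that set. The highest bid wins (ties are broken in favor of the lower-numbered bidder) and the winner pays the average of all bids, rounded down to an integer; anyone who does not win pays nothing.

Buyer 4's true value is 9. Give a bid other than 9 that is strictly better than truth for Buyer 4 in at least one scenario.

6

Suppose Buyer 1 bids 5, Buyer 2 bids 5 and Buyer 3 bids 5.
Bid 9: wins, pays 6, utility 9 - 6 = 3.
Bid 6: wins, pays 5, utility 9 - 5 = 4.
So bidding 6 beats truth here (4 > 3).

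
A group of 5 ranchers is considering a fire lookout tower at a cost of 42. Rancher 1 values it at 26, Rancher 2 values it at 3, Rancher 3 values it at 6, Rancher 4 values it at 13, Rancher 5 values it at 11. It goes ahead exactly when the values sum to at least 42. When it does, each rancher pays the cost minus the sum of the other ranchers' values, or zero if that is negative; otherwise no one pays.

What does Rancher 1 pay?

Total value 59 ≥ cost 42, so the project is built.
The other ranchers' values sum to 33.
Cost minus that sum is 42 - 33 = 9.

9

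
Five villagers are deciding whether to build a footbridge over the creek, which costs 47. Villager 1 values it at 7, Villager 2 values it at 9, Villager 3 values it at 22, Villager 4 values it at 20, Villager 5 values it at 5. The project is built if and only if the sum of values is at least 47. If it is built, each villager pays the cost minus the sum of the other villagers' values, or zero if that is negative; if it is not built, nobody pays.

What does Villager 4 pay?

Total value 63 ≥ cost 47, so the project is built.
The other villagers' values sum to 43.
Cost minus that sum is 47 - 43 = 4.

4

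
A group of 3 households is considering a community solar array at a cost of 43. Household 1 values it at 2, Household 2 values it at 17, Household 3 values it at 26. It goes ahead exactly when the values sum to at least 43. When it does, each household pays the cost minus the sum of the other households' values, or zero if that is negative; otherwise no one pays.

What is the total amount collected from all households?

39

Total value 45 ≥ cost 43, so it is built.
Household 1: others sum to 43; max(0, 43 - 43) = 0.
Household 2: others sum to 28; max(0, 43 - 28) = 15.
Household 3: others sum to 19; max(0, 43 - 19) = 24.
Total collected = 0 + 15 + 24 = 39.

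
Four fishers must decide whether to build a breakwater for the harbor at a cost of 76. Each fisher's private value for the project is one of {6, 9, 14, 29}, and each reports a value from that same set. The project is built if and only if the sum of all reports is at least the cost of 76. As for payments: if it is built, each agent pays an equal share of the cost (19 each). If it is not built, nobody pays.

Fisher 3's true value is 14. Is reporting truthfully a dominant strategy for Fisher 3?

Consider the case where Fisher 1 reports 6, Fisher 2 reports 29 and Fisher 4 reports 29.
Truthful report 14: project built, pays 19, utility 14 - 19 = -5.
Report 6 instead: project not built, utility 0.
Since 0 > -5, reporting 6 is strictly better here, so truthful reporting is not dominant.

No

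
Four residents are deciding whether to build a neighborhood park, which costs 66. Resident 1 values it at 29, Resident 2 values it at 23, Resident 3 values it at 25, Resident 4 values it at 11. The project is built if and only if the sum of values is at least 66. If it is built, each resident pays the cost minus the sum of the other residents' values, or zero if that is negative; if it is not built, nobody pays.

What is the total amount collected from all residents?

Total value 88 ≥ cost 66, so it is built.
Resident 1: others sum to 59; max(0, 66 - 59) = 7.
Resident 2: others sum to 65; max(0, 66 - 65) = 1.
Resident 3: others sum to 63; max(0, 66 - 63) = 3.
Resident 4: others sum to 77; max(0, 66 - 77) = 0.
Total collected = 7 + 1 + 3 + 0 = 11.

11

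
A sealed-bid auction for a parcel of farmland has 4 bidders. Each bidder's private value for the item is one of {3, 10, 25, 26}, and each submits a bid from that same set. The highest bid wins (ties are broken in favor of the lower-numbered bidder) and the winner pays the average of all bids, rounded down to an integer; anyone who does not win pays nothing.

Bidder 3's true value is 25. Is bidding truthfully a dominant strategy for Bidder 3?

No

Consider the case where Bidder 1 bids 3, Bidder 2 bids 3 and Bidder 4 bids 3.
Truthful bid 25: wins, pays 8, utility 25 - 8 = 17.
Bid 10 instead: wins, pays 4, utility 25 - 4 = 21.
Since 21 > 17, bidding 10 is strictly better here, so truthful bidding is not dominant.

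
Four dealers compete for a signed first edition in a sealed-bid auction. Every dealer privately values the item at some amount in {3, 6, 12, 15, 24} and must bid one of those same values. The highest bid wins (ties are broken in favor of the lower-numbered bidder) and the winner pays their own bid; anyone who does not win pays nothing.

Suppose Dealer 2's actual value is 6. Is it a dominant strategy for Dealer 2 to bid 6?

Check each profile of the others' bids and compare truth against every alternative bid.
Others bid (3, 3, 3): truth gives 0, best alternative gives 0.
Others bid (3, 3, 6): truth gives 0, best alternative gives 0.
Others bid (3, 3, 12): truth gives 0, best alternative gives 0.
Others bid (3, 3, 15): truth gives 0, best alternative gives 0.
Others bid (3, 3, 24): truth gives 0, best alternative gives 0.
Others bid (3, 6, 3): truth gives 0, best alternative gives 0.
(Remaining 119 profiles checked similarly; truth is weakly best in each.)
In every case the truthful bid is at least as good as any alternative, so it is a dominant strategy.

Yes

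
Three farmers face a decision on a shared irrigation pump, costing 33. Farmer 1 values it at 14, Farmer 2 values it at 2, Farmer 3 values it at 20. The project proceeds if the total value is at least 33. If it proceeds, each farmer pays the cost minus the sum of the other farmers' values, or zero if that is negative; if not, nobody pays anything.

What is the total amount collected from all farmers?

Total value 36 ≥ cost 33, so it is built.
Farmer 1: others sum to 22; max(0, 33 - 22) = 11.
Farmer 2: others sum to 34; max(0, 33 - 34) = 0.
Farmer 3: others sum to 16; max(0, 33 - 16) = 17.
Total collected = 11 + 0 + 17 = 28.

28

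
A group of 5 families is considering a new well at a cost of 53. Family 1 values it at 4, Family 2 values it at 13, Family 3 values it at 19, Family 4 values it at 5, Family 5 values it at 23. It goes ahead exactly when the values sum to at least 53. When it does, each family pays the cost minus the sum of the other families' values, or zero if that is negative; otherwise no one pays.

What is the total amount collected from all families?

Total value 64 ≥ cost 53, so it is built.
Family 1: others sum to 60; max(0, 53 - 60) = 0.
Family 2: others sum to 51; max(0, 53 - 51) = 2.
Family 3: others sum to 45; max(0, 53 - 45) = 8.
Family 4: others sum to 59; max(0, 53 - 59) = 0.
Family 5: others sum to 41; max(0, 53 - 41) = 12.
Total collected = 0 + 2 + 8 + 0 + 12 = 22.

22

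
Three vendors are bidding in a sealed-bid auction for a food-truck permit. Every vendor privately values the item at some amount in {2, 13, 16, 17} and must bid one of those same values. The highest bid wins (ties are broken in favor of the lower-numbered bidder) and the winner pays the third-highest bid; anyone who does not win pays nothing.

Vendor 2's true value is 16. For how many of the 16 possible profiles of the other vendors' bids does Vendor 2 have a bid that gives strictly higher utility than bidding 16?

4

Others bid (2, 17): truth gives 0; bid 17 gives 14 > 0. Violating.
Others bid (13, 17): truth gives 0; bid 17 gives 3 > 0. Violating.
Others bid (16, 2): truth gives 0; bid 17 gives 14 > 0. Violating.
Others bid (16, 13): truth gives 0; bid 17 gives 3 > 0. Violating.
Others bid (2, 2): truth gives 14; no alternative beats it.
Others bid (2, 13): truth gives 14; no alternative beats it.
(Checking all 16 profiles: 4 have a profitable deviation, 12 do not.)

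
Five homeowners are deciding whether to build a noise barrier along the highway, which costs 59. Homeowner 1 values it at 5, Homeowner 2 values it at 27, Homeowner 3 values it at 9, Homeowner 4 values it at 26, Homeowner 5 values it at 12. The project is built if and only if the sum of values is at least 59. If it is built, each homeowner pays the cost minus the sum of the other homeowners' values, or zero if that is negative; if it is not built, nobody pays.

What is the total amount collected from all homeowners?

Total value 79 ≥ cost 59, so it is built.
Homeowner 1: others sum to 74; max(0, 59 - 74) = 0.
Homeowner 2: others sum to 52; max(0, 59 - 52) = 7.
Homeowner 3: others sum to 70; max(0, 59 - 70) = 0.
Homeowner 4: others sum to 53; max(0, 59 - 53) = 6.
Homeowner 5: others sum to 67; max(0, 59 - 67) = 0.
Total collected = 0 + 7 + 0 + 6 + 0 = 13.

13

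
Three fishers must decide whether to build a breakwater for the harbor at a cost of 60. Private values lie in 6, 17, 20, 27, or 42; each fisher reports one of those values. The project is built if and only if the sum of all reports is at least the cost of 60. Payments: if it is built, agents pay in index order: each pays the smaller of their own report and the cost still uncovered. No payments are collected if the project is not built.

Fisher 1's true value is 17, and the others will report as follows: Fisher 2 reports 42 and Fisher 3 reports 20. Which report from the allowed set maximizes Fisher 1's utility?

6

Report 6: project built, pays 6, utility 17 - 6 = 11.
Report 17: project built, pays 17, utility 17 - 17 = 0.
Report 20: project built, pays 20, utility 17 - 20 = -3.
Report 27: project built, pays 27, utility 17 - 27 = -10.
Report 42: project built, pays 42, utility 17 - 42 = -25.
The best choice is 6 with utility 11.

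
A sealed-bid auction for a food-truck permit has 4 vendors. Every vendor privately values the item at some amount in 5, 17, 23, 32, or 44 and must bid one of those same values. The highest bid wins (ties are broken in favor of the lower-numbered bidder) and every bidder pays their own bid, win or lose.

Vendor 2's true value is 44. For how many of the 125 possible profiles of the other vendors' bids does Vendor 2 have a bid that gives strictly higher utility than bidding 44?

73

Others bid (5, 5, 5): truth gives 0; bid 17 gives 27 > 0. Violating.
Others bid (5, 5, 17): truth gives 0; bid 17 gives 27 > 0. Violating.
Others bid (5, 5, 23): truth gives 0; bid 23 gives 21 > 0. Violating.
Others bid (5, 5, 32): truth gives 0; bid 32 gives 12 > 0. Violating.
Others bid (5, 5, 44): truth gives 0; no alternative beats it.
Others bid (5, 17, 44): truth gives 0; no alternative beats it.
(Checking all 125 profiles: 73 have a profitable deviation, 52 do not.)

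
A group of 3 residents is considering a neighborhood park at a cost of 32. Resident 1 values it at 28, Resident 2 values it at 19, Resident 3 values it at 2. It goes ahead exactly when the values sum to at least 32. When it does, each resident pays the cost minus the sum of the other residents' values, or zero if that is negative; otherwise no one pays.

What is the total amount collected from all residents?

Total value 49 ≥ cost 32, so it is built.
Resident 1: others sum to 21; max(0, 32 - 21) = 11.
Resident 2: others sum to 30; max(0, 32 - 30) = 2.
Resident 3: others sum to 47; max(0, 32 - 47) = 0.
Total collected = 11 + 2 + 0 = 13.

13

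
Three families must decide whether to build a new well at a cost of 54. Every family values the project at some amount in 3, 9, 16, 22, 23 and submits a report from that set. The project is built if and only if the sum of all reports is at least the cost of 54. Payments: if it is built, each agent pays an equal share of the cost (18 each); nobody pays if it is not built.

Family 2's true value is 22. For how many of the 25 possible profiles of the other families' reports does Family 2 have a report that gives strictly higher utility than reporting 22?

Others report (9, 22): truth gives 0; report 23 gives 4 > 0. Violating.
Others report (22, 9): truth gives 0; report 23 gives 4 > 0. Violating.
Others report (3, 3): truth gives 0; no alternative beats it.
Others report (3, 9): truth gives 0; no alternative beats it.
(Checking all 25 profiles: 2 have a profitable deviation, 23 do not.)

2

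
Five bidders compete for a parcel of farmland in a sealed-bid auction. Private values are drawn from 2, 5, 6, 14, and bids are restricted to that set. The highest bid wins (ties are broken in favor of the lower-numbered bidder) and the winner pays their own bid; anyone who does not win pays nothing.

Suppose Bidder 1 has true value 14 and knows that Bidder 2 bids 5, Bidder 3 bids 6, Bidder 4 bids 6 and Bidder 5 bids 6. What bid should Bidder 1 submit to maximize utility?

Bid 2: loses, pays 0, utility 0.
Bid 5: loses, pays 0, utility 0.
Bid 6: wins, pays 6, utility 14 - 6 = 8.
Bid 14: wins, pays 14, utility 14 - 14 = 0.
The best choice is 6 with utility 8.

6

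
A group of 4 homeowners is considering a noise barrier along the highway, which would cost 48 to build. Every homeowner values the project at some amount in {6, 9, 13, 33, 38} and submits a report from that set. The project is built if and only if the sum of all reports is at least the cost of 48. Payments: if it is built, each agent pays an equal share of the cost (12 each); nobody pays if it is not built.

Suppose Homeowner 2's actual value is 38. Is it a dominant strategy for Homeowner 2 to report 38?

Check each profile of the others' reports and compare truth against every alternative report.
Others report (6, 6, 6): truth gives 26, best alternative gives 26.
Others report (6, 6, 9): truth gives 26, best alternative gives 26.
Others report (6, 6, 13): truth gives 26, best alternative gives 26.
Others report (6, 6, 33): truth gives 26, best alternative gives 26.
Others report (6, 6, 38): truth gives 26, best alternative gives 26.
Others report (6, 9, 6): truth gives 26, best alternative gives 26.
(Remaining 119 profiles checked similarly; truth is weakly best in each.)
In every case the truthful report is at least as good as any alternative, so it is a dominant strategy.

Yes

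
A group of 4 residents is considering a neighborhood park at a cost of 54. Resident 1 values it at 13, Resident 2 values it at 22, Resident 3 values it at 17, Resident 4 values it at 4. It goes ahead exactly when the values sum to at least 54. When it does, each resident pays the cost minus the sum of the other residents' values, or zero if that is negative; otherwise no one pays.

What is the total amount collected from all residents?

Total value 56 ≥ cost 54, so it is built.
Resident 1: others sum to 43; max(0, 54 - 43) = 11.
Resident 2: others sum to 34; max(0, 54 - 34) = 20.
Resident 3: others sum to 39; max(0, 54 - 39) = 15.
Resident 4: others sum to 52; max(0, 54 - 52) = 2.
Total collected = 11 + 20 + 15 + 2 = 48.

48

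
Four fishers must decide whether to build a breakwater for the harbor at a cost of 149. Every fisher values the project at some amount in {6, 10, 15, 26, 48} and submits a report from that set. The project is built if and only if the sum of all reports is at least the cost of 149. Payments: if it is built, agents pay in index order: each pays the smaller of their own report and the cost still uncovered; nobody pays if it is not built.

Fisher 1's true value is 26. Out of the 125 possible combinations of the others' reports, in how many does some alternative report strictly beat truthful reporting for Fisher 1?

Others report (48, 48, 48): truth gives 0; report 6 gives 20 > 0. Violating.
Others report (6, 6, 6): truth gives 0; no alternative beats it.
Others report (6, 6, 10): truth gives 0; no alternative beats it.
(Checking all 125 profiles: 1 has a profitable deviation, 124 do not.)

1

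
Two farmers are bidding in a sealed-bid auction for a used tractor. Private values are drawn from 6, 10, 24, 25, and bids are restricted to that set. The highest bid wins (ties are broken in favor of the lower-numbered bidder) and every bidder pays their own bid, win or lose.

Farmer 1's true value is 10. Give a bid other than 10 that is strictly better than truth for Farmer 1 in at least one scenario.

6

Suppose Farmer 2 bids 6.
Bid 10: wins, pays 10, utility 10 - 10 = 0.
Bid 6: wins, pays 6, utility 10 - 6 = 4.
So bidding 6 beats truth here (4 > 0).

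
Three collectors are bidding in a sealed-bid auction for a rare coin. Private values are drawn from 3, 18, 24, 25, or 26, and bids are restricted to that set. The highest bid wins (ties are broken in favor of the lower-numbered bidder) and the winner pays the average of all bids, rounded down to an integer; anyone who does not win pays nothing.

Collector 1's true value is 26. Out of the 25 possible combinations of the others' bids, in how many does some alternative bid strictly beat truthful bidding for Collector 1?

10

Others bid (3, 3): truth gives 16; bid 3 gives 23 > 16. Violating.
Others bid (3, 18): truth gives 11; bid 18 gives 13 > 11. Violating.
Others bid (3, 25): truth gives 8; bid 25 gives 9 > 8. Violating.
Others bid (18, 3): truth gives 11; bid 18 gives 13 > 11. Violating.
Others bid (3, 24): truth gives 9; no alternative beats it.
Others bid (3, 26): truth gives 8; no alternative beats it.
(Checking all 25 profiles: 10 have a profitable deviation, 15 do not.)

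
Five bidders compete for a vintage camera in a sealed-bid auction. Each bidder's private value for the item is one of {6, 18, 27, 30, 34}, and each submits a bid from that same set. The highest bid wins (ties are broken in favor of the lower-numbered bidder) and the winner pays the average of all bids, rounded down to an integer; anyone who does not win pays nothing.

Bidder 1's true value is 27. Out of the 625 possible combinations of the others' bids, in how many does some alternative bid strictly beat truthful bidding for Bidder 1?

Others bid (6, 6, 6, 6): truth gives 17; bid 6 gives 21 > 17. Violating.
Others bid (6, 6, 6, 18): truth gives 15; bid 18 gives 17 > 15. Violating.
Others bid (6, 6, 6, 30): truth gives 0; bid 30 gives 12 > 0. Violating.
Others bid (6, 6, 6, 34): truth gives 0; bid 34 gives 10 > 0. Violating.
Others bid (6, 6, 6, 27): truth gives 13; no alternative beats it.
Others bid (6, 6, 18, 27): truth gives 11; no alternative beats it.
(Checking all 625 profiles: 354 have a profitable deviation, 271 do not.)

354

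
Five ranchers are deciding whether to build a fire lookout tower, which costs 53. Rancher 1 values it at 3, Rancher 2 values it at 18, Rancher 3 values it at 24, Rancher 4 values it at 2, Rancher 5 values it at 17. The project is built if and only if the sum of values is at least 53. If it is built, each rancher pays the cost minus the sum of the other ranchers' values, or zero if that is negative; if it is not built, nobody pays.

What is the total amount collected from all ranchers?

26

Total value 64 ≥ cost 53, so it is built.
Rancher 1: others sum to 61; max(0, 53 - 61) = 0.
Rancher 2: others sum to 46; max(0, 53 - 46) = 7.
Rancher 3: others sum to 40; max(0, 53 - 40) = 13.
Rancher 4: others sum to 62; max(0, 53 - 62) = 0.
Rancher 5: others sum to 47; max(0, 53 - 47) = 6.
Total collected = 0 + 7 + 13 + 0 + 6 = 26.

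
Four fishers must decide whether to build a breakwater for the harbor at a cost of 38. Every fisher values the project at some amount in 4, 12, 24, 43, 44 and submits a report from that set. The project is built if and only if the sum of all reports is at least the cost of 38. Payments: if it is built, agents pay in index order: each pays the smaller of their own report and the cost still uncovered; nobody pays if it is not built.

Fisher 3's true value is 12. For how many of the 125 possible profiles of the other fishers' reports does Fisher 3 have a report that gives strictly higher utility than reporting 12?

20

Others report (4, 4, 43): truth gives 0; report 4 gives 8 > 0. Violating.
Others report (4, 4, 44): truth gives 0; report 4 gives 8 > 0. Violating.
Others report (4, 12, 24): truth gives 0; report 4 gives 8 > 0. Violating.
Others report (4, 12, 43): truth gives 0; report 4 gives 8 > 0. Violating.
Others report (4, 4, 4): truth gives 0; no alternative beats it.
Others report (4, 4, 12): truth gives 0; no alternative beats it.
(Checking all 125 profiles: 20 have a profitable deviation, 105 do not.)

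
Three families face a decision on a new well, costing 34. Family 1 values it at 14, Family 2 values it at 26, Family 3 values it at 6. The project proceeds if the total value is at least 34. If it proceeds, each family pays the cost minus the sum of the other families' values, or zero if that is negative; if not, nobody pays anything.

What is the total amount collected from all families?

Total value 46 ≥ cost 34, so it is built.
Family 1: others sum to 32; max(0, 34 - 32) = 2.
Family 2: others sum to 20; max(0, 34 - 20) = 14.
Family 3: others sum to 40; max(0, 34 - 40) = 0.
Total collected = 2 + 14 + 0 = 16.

16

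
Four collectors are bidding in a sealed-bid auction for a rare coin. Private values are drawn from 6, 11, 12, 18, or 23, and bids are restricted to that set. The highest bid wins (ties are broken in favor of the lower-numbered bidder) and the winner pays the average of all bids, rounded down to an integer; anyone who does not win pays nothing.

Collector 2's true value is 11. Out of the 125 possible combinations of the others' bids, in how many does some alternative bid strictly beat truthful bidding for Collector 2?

11

Others bid (6, 6, 12): truth gives 0; bid 12 gives 2 > 0. Violating.
Others bid (6, 11, 12): truth gives 0; bid 12 gives 1 > 0. Violating.
Others bid (6, 12, 6): truth gives 0; bid 12 gives 2 > 0. Violating.
Others bid (6, 12, 11): truth gives 0; bid 12 gives 1 > 0. Violating.
Others bid (6, 6, 6): truth gives 4; no alternative beats it.
Others bid (6, 6, 11): truth gives 3; no alternative beats it.
(Checking all 125 profiles: 11 have a profitable deviation, 114 do not.)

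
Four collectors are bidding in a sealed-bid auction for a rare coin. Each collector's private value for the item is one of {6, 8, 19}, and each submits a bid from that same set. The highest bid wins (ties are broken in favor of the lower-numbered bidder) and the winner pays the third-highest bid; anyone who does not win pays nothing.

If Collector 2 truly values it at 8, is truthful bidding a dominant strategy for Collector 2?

Consider the case where Collector 1 bids 6, Collector 3 bids 6 and Collector 4 bids 19.
Truthful bid 8: loses, pays 0, utility 0.
Bid 19 instead: wins, pays 6, utility 8 - 6 = 2.
Since 2 > 0, bidding 19 is strictly better here, so truthful bidding is not dominant.

No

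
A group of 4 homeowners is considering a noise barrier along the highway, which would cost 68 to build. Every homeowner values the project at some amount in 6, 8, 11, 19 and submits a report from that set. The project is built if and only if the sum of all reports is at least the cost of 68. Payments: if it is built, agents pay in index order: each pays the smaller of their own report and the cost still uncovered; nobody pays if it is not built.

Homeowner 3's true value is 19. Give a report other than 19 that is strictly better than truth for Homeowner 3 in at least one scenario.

Suppose Homeowner 1 reports 19, Homeowner 2 reports 19 and Homeowner 4 reports 19.
Report 19: project built, pays 19, utility 19 - 19 = 0.
Report 11: project built, pays 11, utility 19 - 11 = 8.
So reporting 11 beats truth here (8 > 0).

11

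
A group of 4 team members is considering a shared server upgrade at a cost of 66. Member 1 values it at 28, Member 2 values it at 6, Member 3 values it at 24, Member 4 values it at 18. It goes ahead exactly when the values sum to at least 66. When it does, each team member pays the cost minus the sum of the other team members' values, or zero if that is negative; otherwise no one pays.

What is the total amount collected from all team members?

Total value 76 ≥ cost 66, so it is built.
Member 1: others sum to 48; max(0, 66 - 48) = 18.
Member 2: others sum to 70; max(0, 66 - 70) = 0.
Member 3: others sum to 52; max(0, 66 - 52) = 14.
Member 4: others sum to 58; max(0, 66 - 58) = 8.
Total collected = 18 + 0 + 14 + 8 = 40.

40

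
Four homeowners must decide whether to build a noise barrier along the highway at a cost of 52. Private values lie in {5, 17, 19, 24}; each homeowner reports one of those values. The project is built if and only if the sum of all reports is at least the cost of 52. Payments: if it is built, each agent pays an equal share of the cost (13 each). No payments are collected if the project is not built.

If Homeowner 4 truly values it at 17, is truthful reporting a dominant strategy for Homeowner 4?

No

Consider the case where Homeowner 1 reports 5, Homeowner 2 reports 5 and Homeowner 3 reports 19.
Truthful report 17: project not built, utility 0.
Report 24 instead: project built, pays 13, utility 17 - 13 = 4.
Since 4 > 0, reporting 24 is strictly better here, so truthful reporting is not dominant.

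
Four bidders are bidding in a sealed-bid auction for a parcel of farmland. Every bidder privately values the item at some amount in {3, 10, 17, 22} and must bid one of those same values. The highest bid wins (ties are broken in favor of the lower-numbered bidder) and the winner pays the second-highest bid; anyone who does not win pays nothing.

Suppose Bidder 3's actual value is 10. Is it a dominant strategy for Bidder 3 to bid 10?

Yes

Check each profile of the others' bids and compare truth against every alternative bid.
Others bid (3, 3, 3): truth gives 7, best alternative gives 7.
Others bid (3, 3, 10): truth gives 0, best alternative gives 0.
Others bid (3, 3, 17): truth gives 0, best alternative gives 0.
Others bid (3, 3, 22): truth gives 0, best alternative gives 0.
Others bid (3, 10, 3): truth gives 0, best alternative gives 0.
Others bid (3, 10, 10): truth gives 0, best alternative gives 0.
(Remaining 58 profiles checked similarly; truth is weakly best in each.)
In every case the truthful bid is at least as good as any alternative, so it is a dominant strategy.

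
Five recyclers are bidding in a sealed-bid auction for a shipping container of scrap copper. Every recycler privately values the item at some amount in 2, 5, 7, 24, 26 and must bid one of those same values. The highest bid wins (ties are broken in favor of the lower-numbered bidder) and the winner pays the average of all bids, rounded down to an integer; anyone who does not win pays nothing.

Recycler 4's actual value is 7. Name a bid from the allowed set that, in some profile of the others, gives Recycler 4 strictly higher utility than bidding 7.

Suppose Recycler 1 bids 2, Recycler 2 bids 2, Recycler 3 bids 2 and Recycler 5 bids 2.
Bid 7: wins, pays 3, utility 7 - 3 = 4.
Bid 5: wins, pays 2, utility 7 - 2 = 5.
So bidding 5 beats truth here (5 > 4).

5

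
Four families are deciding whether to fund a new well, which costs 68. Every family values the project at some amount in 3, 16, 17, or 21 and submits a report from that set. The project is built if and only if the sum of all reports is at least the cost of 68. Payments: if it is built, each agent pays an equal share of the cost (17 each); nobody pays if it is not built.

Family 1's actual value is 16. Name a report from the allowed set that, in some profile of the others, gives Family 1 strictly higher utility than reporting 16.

Suppose Family 2 reports 16, Family 3 reports 16 and Family 4 reports 21.
Report 16: project built, pays 17, utility 16 - 17 = -1.
Report 3: project not built, utility 0.
So reporting 3 beats truth here (0 > -1).

3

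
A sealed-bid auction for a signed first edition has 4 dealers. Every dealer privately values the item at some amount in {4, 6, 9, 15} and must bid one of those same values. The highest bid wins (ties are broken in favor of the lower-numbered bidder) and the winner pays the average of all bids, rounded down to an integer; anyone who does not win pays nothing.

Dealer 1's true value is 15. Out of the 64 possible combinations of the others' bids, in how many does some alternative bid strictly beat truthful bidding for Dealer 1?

Others bid (4, 4, 4): truth gives 9; bid 4 gives 11 > 9. Violating.
Others bid (4, 4, 6): truth gives 8; bid 6 gives 10 > 8. Violating.
Others bid (4, 4, 9): truth gives 7; bid 9 gives 9 > 7. Violating.
Others bid (4, 6, 4): truth gives 8; bid 6 gives 10 > 8. Violating.
Others bid (4, 4, 15): truth gives 6; no alternative beats it.
Others bid (4, 6, 15): truth gives 5; no alternative beats it.
(Checking all 64 profiles: 27 have a profitable deviation, 37 do not.)

27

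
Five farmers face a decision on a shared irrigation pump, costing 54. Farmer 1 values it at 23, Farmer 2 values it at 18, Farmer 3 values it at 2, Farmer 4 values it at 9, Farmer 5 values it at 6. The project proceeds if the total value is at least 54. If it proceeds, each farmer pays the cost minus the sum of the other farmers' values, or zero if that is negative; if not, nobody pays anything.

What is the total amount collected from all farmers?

40

Total value 58 ≥ cost 54, so it is built.
Farmer 1: others sum to 35; max(0, 54 - 35) = 19.
Farmer 2: others sum to 40; max(0, 54 - 40) = 14.
Farmer 3: others sum to 56; max(0, 54 - 56) = 0.
Farmer 4: others sum to 49; max(0, 54 - 49) = 5.
Farmer 5: others sum to 52; max(0, 54 - 52) = 2.
Total collected = 19 + 14 + 0 + 5 + 2 = 40.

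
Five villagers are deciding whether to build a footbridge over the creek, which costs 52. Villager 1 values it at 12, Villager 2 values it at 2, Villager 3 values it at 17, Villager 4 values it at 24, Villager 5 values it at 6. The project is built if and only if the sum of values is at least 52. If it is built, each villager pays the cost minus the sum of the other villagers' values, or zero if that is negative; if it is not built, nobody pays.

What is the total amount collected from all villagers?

26

Total value 61 ≥ cost 52, so it is built.
Villager 1: others sum to 49; max(0, 52 - 49) = 3.
Villager 2: others sum to 59; max(0, 52 - 59) = 0.
Villager 3: others sum to 44; max(0, 52 - 44) = 8.
Villager 4: others sum to 37; max(0, 52 - 37) = 15.
Villager 5: others sum to 55; max(0, 52 - 55) = 0.
Total collected = 3 + 0 + 8 + 15 + 0 = 26.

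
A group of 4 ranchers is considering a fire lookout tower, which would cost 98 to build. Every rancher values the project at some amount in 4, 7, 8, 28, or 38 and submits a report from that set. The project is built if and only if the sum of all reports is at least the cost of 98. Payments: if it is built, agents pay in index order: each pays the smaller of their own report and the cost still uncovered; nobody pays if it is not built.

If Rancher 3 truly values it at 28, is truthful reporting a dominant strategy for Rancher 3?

Consider the case where Rancher 1 reports 28, Rancher 2 reports 28 and Rancher 4 reports 38.
Truthful report 28: project built, pays 28, utility 28 - 28 = 0.
Report 4 instead: project built, pays 4, utility 28 - 4 = 24.
Since 24 > 0, reporting 4 is strictly better here, so truthful reporting is not dominant.

No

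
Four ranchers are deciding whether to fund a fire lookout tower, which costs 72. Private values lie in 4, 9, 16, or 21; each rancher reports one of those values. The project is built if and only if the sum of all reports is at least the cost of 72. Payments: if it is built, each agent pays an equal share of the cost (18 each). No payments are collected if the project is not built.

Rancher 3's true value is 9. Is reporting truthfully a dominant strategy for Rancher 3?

Consider the case where Rancher 1 reports 21, Rancher 2 reports 21 and Rancher 4 reports 21.
Truthful report 9: project built, pays 18, utility 9 - 18 = -9.
Report 4 instead: project not built, utility 0.
Since 0 > -9, reporting 4 is strictly better here, so truthful reporting is not dominant.

No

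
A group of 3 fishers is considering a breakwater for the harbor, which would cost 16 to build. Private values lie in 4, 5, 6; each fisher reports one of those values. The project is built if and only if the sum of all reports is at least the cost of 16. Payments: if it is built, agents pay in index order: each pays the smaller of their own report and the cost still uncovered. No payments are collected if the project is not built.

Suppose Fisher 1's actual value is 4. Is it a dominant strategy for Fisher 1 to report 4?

Yes

Check each profile of the others' reports and compare truth against every alternative report.
Others report (5, 6): truth gives 0, best alternative gives -1.
Others report (6, 5): truth gives 0, best alternative gives -1.
Others report (6, 6): truth gives 0, best alternative gives -1.
Others report (4, 4): truth gives 0, best alternative gives 0.
Others report (4, 5): truth gives 0, best alternative gives 0.
Others report (4, 6): truth gives 0, best alternative gives 0.
(Remaining 3 profiles checked similarly; truth is weakly best in each.)
In every case the truthful report is at least as good as any alternative, so it is a dominant strategy.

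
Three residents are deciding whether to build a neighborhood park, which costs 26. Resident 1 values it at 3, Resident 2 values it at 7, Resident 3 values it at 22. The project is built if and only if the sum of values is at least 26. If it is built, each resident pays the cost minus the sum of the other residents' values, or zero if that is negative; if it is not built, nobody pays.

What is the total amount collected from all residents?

Total value 32 ≥ cost 26, so it is built.
Resident 1: others sum to 29; max(0, 26 - 29) = 0.
Resident 2: others sum to 25; max(0, 26 - 25) = 1.
Resident 3: others sum to 10; max(0, 26 - 10) = 16.
Total collected = 0 + 1 + 16 = 17.

17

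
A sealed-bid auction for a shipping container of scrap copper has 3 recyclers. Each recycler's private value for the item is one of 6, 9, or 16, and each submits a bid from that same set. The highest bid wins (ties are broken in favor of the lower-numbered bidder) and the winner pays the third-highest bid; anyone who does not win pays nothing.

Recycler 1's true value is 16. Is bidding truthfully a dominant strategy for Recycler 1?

Check each profile of the others' bids and compare truth against every alternative bid.
Others bid (6, 16): truth gives 10, best alternative gives 0.
Others bid (16, 6): truth gives 10, best alternative gives 0.
Others bid (9, 16): truth gives 7, best alternative gives 0.
Others bid (16, 9): truth gives 7, best alternative gives 0.
Others bid (6, 6): truth gives 10, best alternative gives 10.
Others bid (6, 9): truth gives 10, best alternative gives 10.
(Remaining 3 profiles checked similarly; truth is weakly best in each.)
In every case the truthful bid is at least as good as any alternative, so it is a dominant strategy.

Yes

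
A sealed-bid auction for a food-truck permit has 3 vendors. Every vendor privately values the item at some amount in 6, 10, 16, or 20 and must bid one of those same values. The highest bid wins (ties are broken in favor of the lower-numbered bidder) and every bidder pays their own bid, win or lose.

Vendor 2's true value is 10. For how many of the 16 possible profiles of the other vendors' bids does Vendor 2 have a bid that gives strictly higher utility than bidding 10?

14

Others bid (6, 16): truth gives -10; bid 6 gives -6 > -10. Violating.
Others bid (6, 20): truth gives -10; bid 6 gives -6 > -10. Violating.
Others bid (10, 6): truth gives -10; bid 6 gives -6 > -10. Violating.
Others bid (10, 10): truth gives -10; bid 6 gives -6 > -10. Violating.
Others bid (6, 6): truth gives 0; no alternative beats it.
Others bid (6, 10): truth gives 0; no alternative beats it.
(Checking all 16 profiles: 14 have a profitable deviation, 2 do not.)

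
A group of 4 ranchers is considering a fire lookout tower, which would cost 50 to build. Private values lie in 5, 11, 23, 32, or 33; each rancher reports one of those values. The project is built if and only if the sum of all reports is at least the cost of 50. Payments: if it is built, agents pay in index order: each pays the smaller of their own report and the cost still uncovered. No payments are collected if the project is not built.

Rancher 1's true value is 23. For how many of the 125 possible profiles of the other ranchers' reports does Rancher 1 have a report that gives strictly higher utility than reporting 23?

114

Others report (5, 5, 32): truth gives 0; report 11 gives 12 > 0. Violating.
Others report (5, 5, 33): truth gives 0; report 11 gives 12 > 0. Violating.
Others report (5, 11, 23): truth gives 0; report 11 gives 12 > 0. Violating.
Others report (5, 11, 32): truth gives 0; report 5 gives 18 > 0. Violating.
Others report (5, 5, 5): truth gives 0; no alternative beats it.
Others report (5, 5, 11): truth gives 0; no alternative beats it.
(Checking all 125 profiles: 114 have a profitable deviation, 11 do not.)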